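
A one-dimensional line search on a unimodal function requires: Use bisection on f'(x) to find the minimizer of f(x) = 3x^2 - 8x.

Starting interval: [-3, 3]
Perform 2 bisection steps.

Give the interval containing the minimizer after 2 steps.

Finding critical point of f(x) = 3x^2 - 8x using bisection on f'(x) = 6x + -8.
f'(x) = 0 when x = 4/3.
Starting interval: [-3, 3]
Step 1: mid = 0, f'(mid) = -8, new interval = [0, 3]
Step 2: mid = 3/2, f'(mid) = 1, new interval = [0, 3/2]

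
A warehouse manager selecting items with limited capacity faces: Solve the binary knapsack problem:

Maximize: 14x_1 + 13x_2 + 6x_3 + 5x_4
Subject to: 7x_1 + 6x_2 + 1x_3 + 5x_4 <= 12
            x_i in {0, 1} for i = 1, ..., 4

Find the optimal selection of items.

Items: item 1 (v=14, w=7), item 2 (v=13, w=6), item 3 (v=6, w=1), item 4 (v=5, w=5)
Capacity: 12
Checking all 16 subsets (w = total weight, v = total value):
  {}: w = 0, v = 0
  {1}: w = 7, v = 14
  {2}: w = 6, v = 13
  {3}: w = 1, v = 6
  {4}: w = 5, v = 5
  {1, 2}: w = 13 > 12, infeasible
  {1, 3}: w = 8, v = 20
  {1, 4}: w = 12, v = 19
  {2, 3}: w = 7, v = 19
  {2, 4}: w = 11, v = 18
  {3, 4}: w = 6, v = 11
  {1, 2, 3}: w = 14 > 12, infeasible
  {1, 2, 4}: w = 18 > 12, infeasible
  {1, 3, 4}: w = 13 > 12, infeasible
  {2, 3, 4}: w = 12, v = 24
  {1, 2, 3, 4}: w = 19 > 12, infeasible
Best feasible subset: items [2, 3, 4]
Total weight: 12 <= 12, total value: 24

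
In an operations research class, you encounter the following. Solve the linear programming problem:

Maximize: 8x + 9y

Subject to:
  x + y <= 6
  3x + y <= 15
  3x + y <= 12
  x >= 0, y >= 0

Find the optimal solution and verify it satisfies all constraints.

Feasible vertices: (0, 0), (0, 6), (3, 3), (4, 0)
Objective 8x + 9y at each vertex:
  (0, 0): 0
  (0, 6): 54
  (3, 3): 51
  (4, 0): 32
Maximum is 54 at (0, 6).
Verify constraints at (x, y) = (0, 6):
  1*0 + 1*6 = 6 <= 6 (active)
  3*0 + 1*6 = 6 <= 15
  3*0 + 1*6 = 6 <= 12
  x = 0 >= 0, y = 6 >= 0. All constraints satisfied.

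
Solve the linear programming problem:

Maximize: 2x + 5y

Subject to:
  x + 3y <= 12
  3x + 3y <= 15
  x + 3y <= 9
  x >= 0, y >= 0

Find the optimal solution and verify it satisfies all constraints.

Feasible vertices: (0, 0), (0, 3), (3, 2), (5, 0)
Objective 2x + 5y at each vertex:
  (0, 0): 0
  (0, 3): 15
  (3, 2): 16
  (5, 0): 10
Maximum is 16 at (3, 2).
Verify constraints at (x, y) = (3, 2):
  1*3 + 3*2 = 9 <= 12
  3*3 + 3*2 = 15 <= 15 (active)
  1*3 + 3*2 = 9 <= 9 (active)
  x = 3 >= 0, y = 2 >= 0. All constraints satisfied.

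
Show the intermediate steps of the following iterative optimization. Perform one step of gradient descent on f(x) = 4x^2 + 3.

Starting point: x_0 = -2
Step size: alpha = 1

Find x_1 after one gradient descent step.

f(x) = 4x^2 + 3
f'(x) = 8x + 0
f'(-2) = 8*-2 + (0) = -16
x_1 = x_0 - alpha * f'(x_0) = -2 - 1 * -16 = 14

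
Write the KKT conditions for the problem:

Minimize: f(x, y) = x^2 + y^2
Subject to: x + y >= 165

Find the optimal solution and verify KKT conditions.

KKT conditions for min x^2 + y^2 s.t. x + y >= 165:
Stationarity: 2x = mu, 2y = mu
So x = y = mu/2.
Complementary slackness: mu*(x + y - 165) = 0
Primal feasibility: x + y >= 165; dual feasibility: mu >= 0
If mu = 0 then x = y = 0, but 0 + 0 < 165 is infeasible, so the constraint is active.
Constraint active: x + y = 2*(mu/2) = 165 => mu = 165
x = y = 165/2, f = 27225/2
Verify: stationarity 2*(165/2) = 165 = mu; primal 165/2 + 165/2 = 165 >= 165; dual mu = 165 >= 0; complementary slackness 165*(165 - 165) = 0. All KKT conditions hold.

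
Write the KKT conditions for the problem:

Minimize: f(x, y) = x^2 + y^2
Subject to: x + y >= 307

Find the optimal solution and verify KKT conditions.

KKT conditions for min x^2 + y^2 s.t. x + y >= 307:
Stationarity: 2x = mu, 2y = mu
So x = y = mu/2.
Complementary slackness: mu*(x + y - 307) = 0
Primal feasibility: x + y >= 307; dual feasibility: mu >= 0
If mu = 0 then x = y = 0, but 0 + 0 < 307 is infeasible, so the constraint is active.
Constraint active: x + y = 2*(mu/2) = 307 => mu = 307
x = y = 307/2, f = 94249/2
Verify: stationarity 2*(307/2) = 307 = mu; primal 307/2 + 307/2 = 307 >= 307; dual mu = 307 >= 0; complementary slackness 307*(307 - 307) = 0. All KKT conditions hold.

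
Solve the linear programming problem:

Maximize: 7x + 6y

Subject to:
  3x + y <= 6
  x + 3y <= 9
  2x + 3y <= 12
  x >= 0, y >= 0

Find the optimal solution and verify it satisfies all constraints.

Feasible vertices: (0, 0), (0, 3), (9/8, 21/8), (2, 0)
Objective 7x + 6y at each vertex:
  (0, 0): 0
  (0, 3): 18
  (9/8, 21/8): 189/8
  (2, 0): 14
Maximum is 189/8 at (9/8, 21/8).
Verify constraints at (x, y) = (9/8, 21/8):
  3*(9/8) + 1*(21/8) = 6 <= 6 (active)
  1*(9/8) + 3*(21/8) = 9 <= 9 (active)
  2*(9/8) + 3*(21/8) = 81/8 <= 12
  x = 9/8 >= 0, y = 21/8 >= 0. All constraints satisfied.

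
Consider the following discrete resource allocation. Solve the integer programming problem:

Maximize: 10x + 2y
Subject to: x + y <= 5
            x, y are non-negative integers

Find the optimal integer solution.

Objective: 10x + 2y, constraint: x + y <= 5
Coefficient of x is 10 >= coefficient of y is 2, so allocate the entire budget to x.
Optimal: x = 5, y = 0, value = 50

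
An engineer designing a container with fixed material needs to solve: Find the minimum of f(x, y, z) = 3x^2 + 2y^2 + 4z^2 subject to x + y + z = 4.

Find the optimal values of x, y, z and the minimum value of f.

Using Lagrange multipliers on f = 3x^2 + 2y^2 + 4z^2 with constraint x + y + z = 4:
Conditions: 2*3*x = lambda, 2*2*y = lambda, 2*4*z = lambda
So x = lambda/6, y = lambda/4, z = lambda/8
Substituting into constraint: lambda * (13/24) = 4
lambda = 96/13
x = 16/13, y = 24/13, z = 12/13
Minimum value = 192/13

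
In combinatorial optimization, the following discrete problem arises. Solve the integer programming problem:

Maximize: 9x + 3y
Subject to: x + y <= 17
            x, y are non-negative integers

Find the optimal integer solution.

Objective: 9x + 3y, constraint: x + y <= 17
Coefficient of x is 9 >= coefficient of y is 3, so allocate the entire budget to x.
Optimal: x = 17, y = 0, value = 153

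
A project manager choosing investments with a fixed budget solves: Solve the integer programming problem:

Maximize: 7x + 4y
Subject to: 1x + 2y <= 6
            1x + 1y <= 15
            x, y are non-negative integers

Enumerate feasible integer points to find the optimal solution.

Constraint 1: 1x + 2y <= 6
Constraint 2: 1x + 1y <= 15
Feasible x range (need y >= 0): 0 <= x <= min(6/1, 15/1) => x in {0, ..., 6}.
Enumerate feasible integer points row by row (the coefficient of y is 4 > 0, so for each x the largest feasible y gives the best value):
  x = 0: y <= min((6 - 1*0)/2, (15 - 1*0)/1) => y in {0, ..., 3}; best 7*0 + 4*3 = 12
  x = 1: y <= min((6 - 1*1)/2, (15 - 1*1)/1) => y in {0, ..., 2}; best 7*1 + 4*2 = 15
  x = 2: y <= min((6 - 1*2)/2, (15 - 1*2)/1) => y in {0, ..., 2}; best 7*2 + 4*2 = 22
  x = 3: y <= min((6 - 1*3)/2, (15 - 1*3)/1) => y in {0, ..., 1}; best 7*3 + 4*1 = 25
  x = 4: y <= min((6 - 1*4)/2, (15 - 1*4)/1) => y in {0, ..., 1}; best 7*4 + 4*1 = 32
  x = 5: y <= min((6 - 1*5)/2, (15 - 1*5)/1) => y in {0}; best 7*5 + 4*0 = 35
  x = 6: y <= min((6 - 1*6)/2, (15 - 1*6)/1) => y in {0}; best 7*6 + 4*0 = 42
The maximum 7x + 4y = 42 is achieved at x = 6, y = 0.
Check: 1*6 + 2*0 = 6 <= 6 and 1*6 + 1*0 = 6 <= 15.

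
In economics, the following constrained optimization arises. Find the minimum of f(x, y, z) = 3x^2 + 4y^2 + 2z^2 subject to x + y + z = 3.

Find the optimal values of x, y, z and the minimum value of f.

Using Lagrange multipliers on f = 3x^2 + 4y^2 + 2z^2 with constraint x + y + z = 3:
Conditions: 2*3*x = lambda, 2*4*y = lambda, 2*2*z = lambda
So x = lambda/6, y = lambda/8, z = lambda/4
Substituting into constraint: lambda * (13/24) = 3
lambda = 72/13
x = 12/13, y = 9/13, z = 18/13
Minimum value = 108/13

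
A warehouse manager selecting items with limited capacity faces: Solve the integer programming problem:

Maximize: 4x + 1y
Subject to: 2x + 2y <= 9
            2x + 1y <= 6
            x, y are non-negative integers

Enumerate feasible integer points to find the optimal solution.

Constraint 1: 2x + 2y <= 9
Constraint 2: 2x + 1y <= 6
Feasible x range (need y >= 0): 0 <= x <= min(9/2, 6/2) => x in {0, ..., 3}.
Enumerate feasible integer points row by row (the coefficient of y is 1 > 0, so for each x the largest feasible y gives the best value):
  x = 0: y <= min((9 - 2*0)/2, (6 - 2*0)/1) => y in {0, ..., 4}; best 4*0 + 1*4 = 4
  x = 1: y <= min((9 - 2*1)/2, (6 - 2*1)/1) => y in {0, ..., 3}; best 4*1 + 1*3 = 7
  x = 2: y <= min((9 - 2*2)/2, (6 - 2*2)/1) => y in {0, ..., 2}; best 4*2 + 1*2 = 10
  x = 3: y <= min((9 - 2*3)/2, (6 - 2*3)/1) => y in {0}; best 4*3 + 1*0 = 12
The maximum 4x + 1y = 12 is achieved at x = 3, y = 0.
Check: 2*3 + 2*0 = 6 <= 9 and 2*3 + 1*0 = 6 <= 6.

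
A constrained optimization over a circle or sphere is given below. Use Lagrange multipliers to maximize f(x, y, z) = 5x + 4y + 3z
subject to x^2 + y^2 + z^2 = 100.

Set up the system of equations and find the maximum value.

Lagrange conditions: 5 = 2*lambda*x, 4 = 2*lambda*y, 3 = 2*lambda*z
So x:5 = y:4 = z:3, i.e. x = 5t, y = 4t, z = 3t
Constraint: t^2*(5^2 + 4^2 + 3^2) = 100
  t^2 * 50 = 100  =>  t = sqrt(2)
Maximum = 5*5t + 4*4t + 3*3t = 50*sqrt(2) = sqrt(5000)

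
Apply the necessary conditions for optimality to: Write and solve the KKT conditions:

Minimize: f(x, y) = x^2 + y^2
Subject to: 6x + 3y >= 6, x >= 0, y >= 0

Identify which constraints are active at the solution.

KKT conditions for min x^2 + y^2 s.t. 6x + 3y >= 6, x >= 0, y >= 0:
Stationarity: 2x = mu*6 + mu_x, 2y = mu*3 + mu_y, with mu, mu_x, mu_y >= 0
Complementary slackness: mu*(6x + 3y - 6) = 0, mu_x*x = 0, mu_y*y = 0
(0, 0) is infeasible (6*0 + 3*0 < 6), so if mu = 0 stationarity would force x = mu_x/2 >= 0, y = mu_y/2 >= 0 with mu_x*x = mu_y*y = 0, i.e. x = y = 0: contradiction. Hence mu > 0 and 6x + 3y = 6 is active.
Try x > 0, y > 0 (so mu_x = mu_y = 0): x = 6*mu/2, y = 3*mu/2
Substitute: 6*(6*mu/2) + 3*(3*mu/2) = 6
  mu*45/2 = 6 => mu = 4/15
x* = 4/5 > 0, y* = 2/5 > 0, consistent with mu_x = mu_y = 0.
f is convex and the constraints are linear, so this KKT point is the global minimum.
f* = 4/5
Active constraints: 6x + 3y >= 6 (holds with equality, mu = 4/15 > 0); x >= 0 and y >= 0 are inactive (mu_x = mu_y = 0).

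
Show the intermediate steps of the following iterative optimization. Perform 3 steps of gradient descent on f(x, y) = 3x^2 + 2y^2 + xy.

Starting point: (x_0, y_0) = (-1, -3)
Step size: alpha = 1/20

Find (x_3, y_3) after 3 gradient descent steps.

f(x,y) = 3x^2 + 2y^2 + xy
grad_x = 6x + 1y, grad_y = 4y + 1x
Step 1: grad = (-9, -13), (-11/20, -47/20)
Step 2: grad = (-113/20, -199/20), (-107/400, -741/400)
Step 3: grad = (-1383/400, -3071/400), (-757/8000, -11749/8000)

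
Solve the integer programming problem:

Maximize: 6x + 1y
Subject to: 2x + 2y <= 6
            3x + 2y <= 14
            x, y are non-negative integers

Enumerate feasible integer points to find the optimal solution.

Constraint 1: 2x + 2y <= 6
Constraint 2: 3x + 2y <= 14
Feasible x range (need y >= 0): 0 <= x <= min(6/2, 14/3) => x in {0, ..., 3}.
Enumerate feasible integer points row by row (the coefficient of y is 1 > 0, so for each x the largest feasible y gives the best value):
  x = 0: y <= min((6 - 2*0)/2, (14 - 3*0)/2) => y in {0, ..., 3}; best 6*0 + 1*3 = 3
  x = 1: y <= min((6 - 2*1)/2, (14 - 3*1)/2) => y in {0, ..., 2}; best 6*1 + 1*2 = 8
  x = 2: y <= min((6 - 2*2)/2, (14 - 3*2)/2) => y in {0, ..., 1}; best 6*2 + 1*1 = 13
  x = 3: y <= min((6 - 2*3)/2, (14 - 3*3)/2) => y in {0}; best 6*3 + 1*0 = 18
The maximum 6x + 1y = 18 is achieved at x = 3, y = 0.
Check: 2*3 + 2*0 = 6 <= 6 and 3*3 + 2*0 = 9 <= 14.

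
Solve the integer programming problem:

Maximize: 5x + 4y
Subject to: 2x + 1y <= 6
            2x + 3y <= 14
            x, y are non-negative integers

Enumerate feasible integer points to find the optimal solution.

Constraint 1: 2x + 1y <= 6
Constraint 2: 2x + 3y <= 14
Feasible x range (need y >= 0): 0 <= x <= min(6/2, 14/2) => x in {0, ..., 3}.
Enumerate feasible integer points row by row (the coefficient of y is 4 > 0, so for each x the largest feasible y gives the best value):
  x = 0: y <= min((6 - 2*0)/1, (14 - 2*0)/3) => y in {0, ..., 4}; best 5*0 + 4*4 = 16
  x = 1: y <= min((6 - 2*1)/1, (14 - 2*1)/3) => y in {0, ..., 4}; best 5*1 + 4*4 = 21
  x = 2: y <= min((6 - 2*2)/1, (14 - 2*2)/3) => y in {0, ..., 2}; best 5*2 + 4*2 = 18
  x = 3: y <= min((6 - 2*3)/1, (14 - 2*3)/3) => y in {0}; best 5*3 + 4*0 = 15
The maximum 5x + 4y = 21 is achieved at x = 1, y = 4.
Check: 2*1 + 1*4 = 6 <= 6 and 2*1 + 3*4 = 14 <= 14.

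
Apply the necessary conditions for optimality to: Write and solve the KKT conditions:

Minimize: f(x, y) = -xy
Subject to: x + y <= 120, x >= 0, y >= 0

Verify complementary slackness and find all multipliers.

Problem: min -xy s.t. x + y <= 120 (multiplier lambda), x >= 0 (mu_x), y >= 0 (mu_y)
KKT stationarity: -y + lambda - mu_x = 0, -x + lambda - mu_y = 0, with lambda, mu_x, mu_y >= 0
Complementary slackness: lambda*(x + y - 120) = 0, mu_x*x = 0, mu_y*y = 0
If lambda = 0: y = -mu_x <= 0 and x = -mu_y <= 0 force x = y = 0 with f = 0; but x = y = 60 is feasible with f = -3600 < 0, so this is not the minimum. Hence lambda > 0 and x + y = 120.
Try x > 0, y > 0 (so mu_x = mu_y = 0): y = lambda, x = lambda => x = y = lambda
x + y = 120 => 2*lambda = 120 => lambda = 60
x* = y* = 60 > 0, consistent with mu_x = mu_y = 0.
(Any feasible point with x = 0 or y = 0 has f = 0 > -3600, so the minimum is not on those boundaries.)
min(-xy) = -3600 (i.e. max xy = 3600)
Multipliers: lambda = 60, mu_x = 0, mu_y = 0
Complementary slackness: lambda*(x + y - 120) = 60*(60 + 60 - 120) = 0, mu_x*x = 0*60 = 0, mu_y*y = 0*60 = 0. Satisfied.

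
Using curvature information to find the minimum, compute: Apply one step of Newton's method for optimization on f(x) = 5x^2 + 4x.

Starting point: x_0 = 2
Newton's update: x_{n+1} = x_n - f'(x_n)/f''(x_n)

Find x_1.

f(x) = 5x^2 + 4x
f'(x) = 10x + (4), f''(x) = 10
Newton step: x_1 = x_0 - f'(x_0)/f''(x_0)
f'(2) = 24
x_1 = 2 - 24/10 = -2/5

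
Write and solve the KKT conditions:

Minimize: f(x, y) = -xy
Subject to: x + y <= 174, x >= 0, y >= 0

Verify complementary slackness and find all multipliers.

Problem: min -xy s.t. x + y <= 174 (multiplier lambda), x >= 0 (mu_x), y >= 0 (mu_y)
KKT stationarity: -y + lambda - mu_x = 0, -x + lambda - mu_y = 0, with lambda, mu_x, mu_y >= 0
Complementary slackness: lambda*(x + y - 174) = 0, mu_x*x = 0, mu_y*y = 0
If lambda = 0: y = -mu_x <= 0 and x = -mu_y <= 0 force x = y = 0 with f = 0; but x = y = 87 is feasible with f = -7569 < 0, so this is not the minimum. Hence lambda > 0 and x + y = 174.
Try x > 0, y > 0 (so mu_x = mu_y = 0): y = lambda, x = lambda => x = y = lambda
x + y = 174 => 2*lambda = 174 => lambda = 87
x* = y* = 87 > 0, consistent with mu_x = mu_y = 0.
(Any feasible point with x = 0 or y = 0 has f = 0 > -7569, so the minimum is not on those boundaries.)
min(-xy) = -7569 (i.e. max xy = 7569)
Multipliers: lambda = 87, mu_x = 0, mu_y = 0
Complementary slackness: lambda*(x + y - 174) = 87*(87 + 87 - 174) = 0, mu_x*x = 0*87 = 0, mu_y*y = 0*87 = 0. Satisfied.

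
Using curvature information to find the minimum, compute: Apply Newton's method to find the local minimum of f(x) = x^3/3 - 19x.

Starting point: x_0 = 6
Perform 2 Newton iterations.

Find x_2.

f(x) = x^3/3 - 19x
f'(x) = x^2 - 19, f''(x) = 2x
Newton update: x_{n+1} = x_n - (x_n^2 - 19)/(2*x_n)
Step 1: x_0 = 6, f'=17, f''=12, x_1 = 55/12
Step 2: x_1 = 55/12, f'=289/144, f''=55/6, x_2 = 5761/1320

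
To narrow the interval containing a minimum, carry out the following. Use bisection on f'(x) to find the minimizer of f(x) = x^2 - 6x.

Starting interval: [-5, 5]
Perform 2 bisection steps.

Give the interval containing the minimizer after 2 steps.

Finding critical point of f(x) = x^2 - 6x using bisection on f'(x) = 2x + -6.
f'(x) = 0 when x = 3.
Starting interval: [-5, 5]
Step 1: mid = 0, f'(mid) = -6, new interval = [0, 5]
Step 2: mid = 5/2, f'(mid) = -1, new interval = [5/2, 5]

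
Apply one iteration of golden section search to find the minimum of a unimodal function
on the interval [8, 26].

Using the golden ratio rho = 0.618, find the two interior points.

Golden section search on [8, 26].
Golden ratio rho = 0.618 (approx).
Interior points:
  x_1 = 8 + (1-0.618)*18 = 14.8760
  x_2 = 8 + 0.618*18 = 19.1240
Compare f(x_1) and f(x_2) to determine which subinterval to keep.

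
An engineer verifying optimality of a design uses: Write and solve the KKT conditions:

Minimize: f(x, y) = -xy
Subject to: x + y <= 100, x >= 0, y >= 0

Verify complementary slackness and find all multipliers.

Problem: min -xy s.t. x + y <= 100 (multiplier lambda), x >= 0 (mu_x), y >= 0 (mu_y)
KKT stationarity: -y + lambda - mu_x = 0, -x + lambda - mu_y = 0, with lambda, mu_x, mu_y >= 0
Complementary slackness: lambda*(x + y - 100) = 0, mu_x*x = 0, mu_y*y = 0
If lambda = 0: y = -mu_x <= 0 and x = -mu_y <= 0 force x = y = 0 with f = 0; but x = y = 50 is feasible with f = -2500 < 0, so this is not the minimum. Hence lambda > 0 and x + y = 100.
Try x > 0, y > 0 (so mu_x = mu_y = 0): y = lambda, x = lambda => x = y = lambda
x + y = 100 => 2*lambda = 100 => lambda = 50
x* = y* = 50 > 0, consistent with mu_x = mu_y = 0.
(Any feasible point with x = 0 or y = 0 has f = 0 > -2500, so the minimum is not on those boundaries.)
min(-xy) = -2500 (i.e. max xy = 2500)
Multipliers: lambda = 50, mu_x = 0, mu_y = 0
Complementary slackness: lambda*(x + y - 100) = 50*(50 + 50 - 100) = 0, mu_x*x = 0*50 = 0, mu_y*y = 0*50 = 0. Satisfied.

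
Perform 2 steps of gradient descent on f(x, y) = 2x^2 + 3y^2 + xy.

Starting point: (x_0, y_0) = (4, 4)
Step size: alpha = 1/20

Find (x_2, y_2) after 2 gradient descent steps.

f(x,y) = 2x^2 + 3y^2 + xy
grad_x = 4x + 1y, grad_y = 6y + 1x
Step 1: grad = (20, 28), (3, 13/5)
Step 2: grad = (73/5, 93/5), (227/100, 167/100)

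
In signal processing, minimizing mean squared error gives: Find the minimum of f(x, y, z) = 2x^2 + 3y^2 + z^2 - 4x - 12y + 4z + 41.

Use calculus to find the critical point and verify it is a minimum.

f(x,y,z) = 2x^2 + 3y^2 + z^2 - 4x - 12y + 4z + 41
df/dx = 4x + (-4) = 0 => x = 1
df/dy = 6y + (-12) = 0 => y = 2
df/dz = 2z + (4) = 0 => z = -2
f(1,2,-2) = 2*(1)^2 + 3*(2)^2 + 1*(-2)^2 + -4*(1) + -12*(2) + 4*(-2) + 41 = 23
Hessian is diagonal with entries 4, 6, 2 > 0, confirmed minimum.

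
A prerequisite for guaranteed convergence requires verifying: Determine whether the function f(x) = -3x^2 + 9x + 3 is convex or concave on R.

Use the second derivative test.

f(x) = -3x^2 + 9x + 3
f'(x) = -6x + 9
f''(x) = -6
Since f''(x) = -6 < 0 for all x, f is concave on R.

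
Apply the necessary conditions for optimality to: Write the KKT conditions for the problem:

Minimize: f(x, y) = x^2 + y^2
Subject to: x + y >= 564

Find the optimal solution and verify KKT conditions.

KKT conditions for min x^2 + y^2 s.t. x + y >= 564:
Stationarity: 2x = mu, 2y = mu
So x = y = mu/2.
Complementary slackness: mu*(x + y - 564) = 0
Primal feasibility: x + y >= 564; dual feasibility: mu >= 0
If mu = 0 then x = y = 0, but 0 + 0 < 564 is infeasible, so the constraint is active.
Constraint active: x + y = 2*(mu/2) = 564 => mu = 564
x = y = 282, f = 159048
Verify: stationarity 2*282 = 564 = mu; primal 282 + 282 = 564 >= 564; dual mu = 564 >= 0; complementary slackness 564*(564 - 564) = 0. All KKT conditions hold.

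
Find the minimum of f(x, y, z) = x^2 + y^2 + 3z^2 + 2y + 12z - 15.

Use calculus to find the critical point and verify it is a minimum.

f(x,y,z) = x^2 + y^2 + 3z^2 + 2y + 12z - 15
df/dx = 2x + (0) = 0 => x = 0
df/dy = 2y + (2) = 0 => y = -1
df/dz = 6z + (12) = 0 => z = -2
f(0,-1,-2) = 1*(0)^2 + 1*(-1)^2 + 3*(-2)^2 + 2*(-1) + 12*(-2) + -15 = -28
Hessian is diagonal with entries 2, 2, 6 > 0, confirmed minimum.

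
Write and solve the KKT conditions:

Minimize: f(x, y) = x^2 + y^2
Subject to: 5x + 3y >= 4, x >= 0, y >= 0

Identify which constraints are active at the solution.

KKT conditions for min x^2 + y^2 s.t. 5x + 3y >= 4, x >= 0, y >= 0:
Stationarity: 2x = mu*5 + mu_x, 2y = mu*3 + mu_y, with mu, mu_x, mu_y >= 0
Complementary slackness: mu*(5x + 3y - 4) = 0, mu_x*x = 0, mu_y*y = 0
(0, 0) is infeasible (5*0 + 3*0 < 4), so if mu = 0 stationarity would force x = mu_x/2 >= 0, y = mu_y/2 >= 0 with mu_x*x = mu_y*y = 0, i.e. x = y = 0: contradiction. Hence mu > 0 and 5x + 3y = 4 is active.
Try x > 0, y > 0 (so mu_x = mu_y = 0): x = 5*mu/2, y = 3*mu/2
Substitute: 5*(5*mu/2) + 3*(3*mu/2) = 4
  mu*34/2 = 4 => mu = 4/17
x* = 10/17 > 0, y* = 6/17 > 0, consistent with mu_x = mu_y = 0.
f is convex and the constraints are linear, so this KKT point is the global minimum.
f* = 8/17
Active constraints: 5x + 3y >= 4 (holds with equality, mu = 4/17 > 0); x >= 0 and y >= 0 are inactive (mu_x = mu_y = 0).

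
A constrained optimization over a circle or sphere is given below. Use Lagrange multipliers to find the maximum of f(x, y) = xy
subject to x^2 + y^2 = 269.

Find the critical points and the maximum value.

Lagrange conditions: y = 2*lambda*x and x = 2*lambda*y
If x = 0 then y = 0, violating the constraint, so x, y != 0.
Dividing: y/x = x/y => x^2 = y^2 => y = x or y = -x
Constraint: 2x^2 = 269 => x^2 = 269/2 => x = +/-sqrt(269/2)
Critical points: (sqrt(269/2), sqrt(269/2)), (-sqrt(269/2), -sqrt(269/2)), (sqrt(269/2), -sqrt(269/2)), (-sqrt(269/2), sqrt(269/2))
  y = x:  xy = x^2 = 269/2  at (sqrt(269/2), sqrt(269/2)) and (-sqrt(269/2), -sqrt(269/2))
  y = -x: xy = -x^2 = -269/2 at (sqrt(269/2), -sqrt(269/2)) and (-sqrt(269/2), sqrt(269/2))
Maximum xy = 269/2 at (sqrt(269/2), sqrt(269/2)) and (-sqrt(269/2), -sqrt(269/2))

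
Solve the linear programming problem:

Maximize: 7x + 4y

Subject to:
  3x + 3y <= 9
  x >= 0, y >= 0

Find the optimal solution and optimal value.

The feasible region has vertices at [(0, 0), (3, 0), (0, 3)].
Checking objective 7x + 4y at each vertex:
  (0, 0): 7*0 + 4*0 = 0
  (3, 0): 7*3 + 4*0 = 21
  (0, 3): 7*0 + 4*3 = 12
Maximum is 21 at (3, 0).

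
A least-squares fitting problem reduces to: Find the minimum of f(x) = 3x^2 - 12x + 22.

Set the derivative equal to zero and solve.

f(x) = 3x^2 - 12x + 22
f'(x) = 6x + (-12) = 0
x = 12/6 = 2
f(2) = 10
Since f''(x) = 6 > 0, this is a minimum.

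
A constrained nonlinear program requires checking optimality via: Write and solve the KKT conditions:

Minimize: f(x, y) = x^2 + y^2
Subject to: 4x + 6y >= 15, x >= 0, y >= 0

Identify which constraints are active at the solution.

KKT conditions for min x^2 + y^2 s.t. 4x + 6y >= 15, x >= 0, y >= 0:
Stationarity: 2x = mu*4 + mu_x, 2y = mu*6 + mu_y, with mu, mu_x, mu_y >= 0
Complementary slackness: mu*(4x + 6y - 15) = 0, mu_x*x = 0, mu_y*y = 0
(0, 0) is infeasible (4*0 + 6*0 < 15), so if mu = 0 stationarity would force x = mu_x/2 >= 0, y = mu_y/2 >= 0 with mu_x*x = mu_y*y = 0, i.e. x = y = 0: contradiction. Hence mu > 0 and 4x + 6y = 15 is active.
Try x > 0, y > 0 (so mu_x = mu_y = 0): x = 4*mu/2, y = 6*mu/2
Substitute: 4*(4*mu/2) + 6*(6*mu/2) = 15
  mu*52/2 = 15 => mu = 15/26
x* = 15/13 > 0, y* = 45/26 > 0, consistent with mu_x = mu_y = 0.
f is convex and the constraints are linear, so this KKT point is the global minimum.
f* = 225/52
Active constraints: 4x + 6y >= 15 (holds with equality, mu = 15/26 > 0); x >= 0 and y >= 0 are inactive (mu_x = mu_y = 0).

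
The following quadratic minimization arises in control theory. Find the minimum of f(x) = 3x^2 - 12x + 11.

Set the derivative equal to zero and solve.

f(x) = 3x^2 - 12x + 11
f'(x) = 6x + (-12) = 0
x = 12/6 = 2
f(2) = -1
Since f''(x) = 6 > 0, this is a minimum.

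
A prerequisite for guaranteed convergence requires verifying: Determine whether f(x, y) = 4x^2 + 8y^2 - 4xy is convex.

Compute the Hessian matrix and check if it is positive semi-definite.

f(x,y) = 4x^2 + 8y^2 - 4xy
Hessian H = [[8, -4], [-4, 16]]
trace(H) = 24, det(H) = 112
Eigenvalues: (24 +/- sqrt(128)) / 2 = 17.66, 6.343
Since both eigenvalues > 0, f is convex.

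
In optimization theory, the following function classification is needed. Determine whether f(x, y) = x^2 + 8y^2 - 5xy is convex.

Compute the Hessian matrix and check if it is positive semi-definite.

f(x,y) = x^2 + 8y^2 - 5xy
Hessian H = [[2, -5], [-5, 16]]
trace(H) = 18, det(H) = 7
Eigenvalues: (18 +/- sqrt(296)) / 2 = 17.6, 0.3977
Since both eigenvalues > 0, f is convex.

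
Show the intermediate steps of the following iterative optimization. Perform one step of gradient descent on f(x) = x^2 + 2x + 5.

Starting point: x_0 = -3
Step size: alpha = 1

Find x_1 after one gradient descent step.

f(x) = x^2 + 2x + 5
f'(x) = 2x + 2
f'(-3) = 2*-3 + (2) = -4
x_1 = x_0 - alpha * f'(x_0) = -3 - 1 * -4 = 1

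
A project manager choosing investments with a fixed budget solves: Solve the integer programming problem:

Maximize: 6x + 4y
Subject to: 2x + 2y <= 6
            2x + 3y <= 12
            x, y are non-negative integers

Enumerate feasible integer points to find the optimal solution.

Constraint 1: 2x + 2y <= 6
Constraint 2: 2x + 3y <= 12
Feasible x range (need y >= 0): 0 <= x <= min(6/2, 12/2) => x in {0, ..., 3}.
Enumerate feasible integer points row by row (the coefficient of y is 4 > 0, so for each x the largest feasible y gives the best value):
  x = 0: y <= min((6 - 2*0)/2, (12 - 2*0)/3) => y in {0, ..., 3}; best 6*0 + 4*3 = 12
  x = 1: y <= min((6 - 2*1)/2, (12 - 2*1)/3) => y in {0, ..., 2}; best 6*1 + 4*2 = 14
  x = 2: y <= min((6 - 2*2)/2, (12 - 2*2)/3) => y in {0, ..., 1}; best 6*2 + 4*1 = 16
  x = 3: y <= min((6 - 2*3)/2, (12 - 2*3)/3) => y in {0}; best 6*3 + 4*0 = 18
The maximum 6x + 4y = 18 is achieved at x = 3, y = 0.
Check: 2*3 + 2*0 = 6 <= 6 and 2*3 + 3*0 = 6 <= 12.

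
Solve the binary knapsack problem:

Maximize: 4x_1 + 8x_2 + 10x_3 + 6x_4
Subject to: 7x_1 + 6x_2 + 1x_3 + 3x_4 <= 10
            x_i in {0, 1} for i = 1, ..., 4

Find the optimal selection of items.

Items: item 1 (v=4, w=7), item 2 (v=8, w=6), item 3 (v=10, w=1), item 4 (v=6, w=3)
Capacity: 10
Checking all 16 subsets (w = total weight, v = total value):
  {}: w = 0, v = 0
  {1}: w = 7, v = 4
  {2}: w = 6, v = 8
  {3}: w = 1, v = 10
  {4}: w = 3, v = 6
  {1, 2}: w = 13 > 10, infeasible
  {1, 3}: w = 8, v = 14
  {1, 4}: w = 10, v = 10
  {2, 3}: w = 7, v = 18
  {2, 4}: w = 9, v = 14
  {3, 4}: w = 4, v = 16
  {1, 2, 3}: w = 14 > 10, infeasible
  {1, 2, 4}: w = 16 > 10, infeasible
  {1, 3, 4}: w = 11 > 10, infeasible
  {2, 3, 4}: w = 10, v = 24
  {1, 2, 3, 4}: w = 17 > 10, infeasible
Best feasible subset: items [2, 3, 4]
Total weight: 10 <= 10, total value: 24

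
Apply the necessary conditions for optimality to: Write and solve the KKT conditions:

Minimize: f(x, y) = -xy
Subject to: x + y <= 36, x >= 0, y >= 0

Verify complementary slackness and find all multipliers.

Problem: min -xy s.t. x + y <= 36 (multiplier lambda), x >= 0 (mu_x), y >= 0 (mu_y)
KKT stationarity: -y + lambda - mu_x = 0, -x + lambda - mu_y = 0, with lambda, mu_x, mu_y >= 0
Complementary slackness: lambda*(x + y - 36) = 0, mu_x*x = 0, mu_y*y = 0
If lambda = 0: y = -mu_x <= 0 and x = -mu_y <= 0 force x = y = 0 with f = 0; but x = y = 18 is feasible with f = -324 < 0, so this is not the minimum. Hence lambda > 0 and x + y = 36.
Try x > 0, y > 0 (so mu_x = mu_y = 0): y = lambda, x = lambda => x = y = lambda
x + y = 36 => 2*lambda = 36 => lambda = 18
x* = y* = 18 > 0, consistent with mu_x = mu_y = 0.
(Any feasible point with x = 0 or y = 0 has f = 0 > -324, so the minimum is not on those boundaries.)
min(-xy) = -324 (i.e. max xy = 324)
Multipliers: lambda = 18, mu_x = 0, mu_y = 0
Complementary slackness: lambda*(x + y - 36) = 18*(18 + 18 - 36) = 0, mu_x*x = 0*18 = 0, mu_y*y = 0*18 = 0. Satisfied.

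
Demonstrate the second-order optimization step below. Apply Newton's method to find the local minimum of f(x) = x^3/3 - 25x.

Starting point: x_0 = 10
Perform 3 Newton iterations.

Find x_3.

f(x) = x^3/3 - 25x
f'(x) = x^2 - 25, f''(x) = 2x
Newton update: x_{n+1} = x_n - (x_n^2 - 25)/(2*x_n)
Step 1: x_0 = 10, f'=75, f''=20, x_1 = 25/4
Step 2: x_1 = 25/4, f'=225/16, f''=25/2, x_2 = 41/8
Step 3: x_2 = 41/8, f'=81/64, f''=41/4, x_3 = 3281/656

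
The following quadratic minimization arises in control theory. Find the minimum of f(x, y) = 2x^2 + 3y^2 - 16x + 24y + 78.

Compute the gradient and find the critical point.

f(x,y) = 2x^2 + 3y^2 - 16x + 24y + 78
df/dx = 4x + (-16) = 0  =>  x = 4
df/dy = 6y + (24) = 0  =>  y = -4
f(4, -4) = 2*(4)^2 + 3*(-4)^2 + -16*(4) + 24*(-4) + 78 = -2
Hessian is diagonal with entries 4, 6 > 0, so this is a minimum.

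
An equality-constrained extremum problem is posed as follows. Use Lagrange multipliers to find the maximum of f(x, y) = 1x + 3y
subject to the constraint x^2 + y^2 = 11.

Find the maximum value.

Set up Lagrange conditions: grad f = lambda * grad g
  1 = 2*lambda*x
  3 = 2*lambda*y
From these: x/y = 1/3, so x = 1t, y = 3t for some t.
Substitute into constraint: (1t)^2 + (3t)^2 = 11
  t^2 * 10 = 11
  t = sqrt(11/10)
Maximum = 1*x + 3*y = (1^2 + 3^2)*t = 10 * sqrt(11/10) = sqrt(110)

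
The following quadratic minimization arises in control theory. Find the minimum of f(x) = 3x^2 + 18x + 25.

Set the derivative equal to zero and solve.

f(x) = 3x^2 + 18x + 25
f'(x) = 6x + (18) = 0
x = -18/6 = -3
f(-3) = -2
Since f''(x) = 6 > 0, this is a minimum.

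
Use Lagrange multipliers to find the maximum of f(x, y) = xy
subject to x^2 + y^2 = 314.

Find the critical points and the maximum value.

Lagrange conditions: y = 2*lambda*x and x = 2*lambda*y
If x = 0 then y = 0, violating the constraint, so x, y != 0.
Dividing: y/x = x/y => x^2 = y^2 => y = x or y = -x
Constraint: 2x^2 = 314 => x^2 = 157 => x = +/-sqrt(157)
Critical points: (sqrt(157), sqrt(157)), (-sqrt(157), -sqrt(157)), (sqrt(157), -sqrt(157)), (-sqrt(157), sqrt(157))
  y = x:  xy = x^2 = 157  at (sqrt(157), sqrt(157)) and (-sqrt(157), -sqrt(157))
  y = -x: xy = -x^2 = -157 at (sqrt(157), -sqrt(157)) and (-sqrt(157), sqrt(157))
Maximum xy = 157 at (sqrt(157), sqrt(157)) and (-sqrt(157), -sqrt(157))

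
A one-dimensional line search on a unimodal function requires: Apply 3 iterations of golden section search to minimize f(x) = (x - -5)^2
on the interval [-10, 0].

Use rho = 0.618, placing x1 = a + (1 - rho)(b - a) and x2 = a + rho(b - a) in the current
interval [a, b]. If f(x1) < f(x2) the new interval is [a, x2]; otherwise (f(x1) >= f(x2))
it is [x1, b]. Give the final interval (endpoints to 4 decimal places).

Golden section search for min of f(x) = (x - -5)^2 on [-10, 0].
Each step: x1 = a + (1 - rho)(b - a), x2 = a + rho(b - a); if f(x1) < f(x2) keep [a, x2], otherwise keep [x1, b].
Step 1: [-10.0000, 0.0000], x1=-6.1800 (f=1.3924), x2=-3.8200 (f=1.3924); f(x1) = f(x2) (tie, not '<') => keep [-6.1800, 0.0000]
Step 2: [-6.1800, 0.0000], x1=-3.8192 (f=1.3942), x2=-2.3608 (f=6.9656); f(x1) < f(x2) => keep [-6.1800, -2.3608]
Step 3: [-6.1800, -2.3608], x1=-4.7211 (f=0.0778), x2=-3.8197 (f=1.3931); f(x1) < f(x2) => keep [-6.1800, -3.8197]
Final interval: [-6.1800, -3.8197]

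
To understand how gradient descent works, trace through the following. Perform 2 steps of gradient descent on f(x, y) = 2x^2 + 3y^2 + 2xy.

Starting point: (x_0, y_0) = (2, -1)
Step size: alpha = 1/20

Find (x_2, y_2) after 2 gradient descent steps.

f(x,y) = 2x^2 + 3y^2 + 2xy
grad_x = 4x + 2y, grad_y = 6y + 2x
Step 1: grad = (6, -2), (17/10, -9/10)
Step 2: grad = (5, -2), (29/20, -4/5)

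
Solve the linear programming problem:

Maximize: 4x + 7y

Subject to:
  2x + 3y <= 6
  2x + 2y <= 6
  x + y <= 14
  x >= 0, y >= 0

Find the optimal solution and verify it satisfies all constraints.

Feasible vertices: (0, 0), (0, 2), (3, 0)
Objective 4x + 7y at each vertex:
  (0, 0): 0
  (0, 2): 14
  (3, 0): 12
Maximum is 14 at (0, 2).
Verify constraints at (x, y) = (0, 2):
  2*0 + 3*2 = 6 <= 6 (active)
  2*0 + 2*2 = 4 <= 6
  1*0 + 1*2 = 2 <= 14
  x = 0 >= 0, y = 2 >= 0. All constraints satisfied.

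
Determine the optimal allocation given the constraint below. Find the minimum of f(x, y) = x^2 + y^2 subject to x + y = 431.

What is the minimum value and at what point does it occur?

Substitute y = 431 - x into f(x,y) = x^2 + y^2:
g(x) = x^2 + (431 - x)^2 = 2x^2 - 862x + 185761
g'(x) = 4x - 862 = 0  =>  x = 431/2
y = 431 - 431/2 = 431/2
Minimum value = (431/2)^2 + (431/2)^2 = 185761/2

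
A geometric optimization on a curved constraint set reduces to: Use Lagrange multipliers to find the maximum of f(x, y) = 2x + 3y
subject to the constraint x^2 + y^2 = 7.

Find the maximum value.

Set up Lagrange conditions: grad f = lambda * grad g
  2 = 2*lambda*x
  3 = 2*lambda*y
From these: x/y = 2/3, so x = 2t, y = 3t for some t.
Substitute into constraint: (2t)^2 + (3t)^2 = 7
  t^2 * 13 = 7
  t = sqrt(7/13)
Maximum = 2*x + 3*y = (2^2 + 3^2)*t = 13 * sqrt(7/13) = sqrt(91)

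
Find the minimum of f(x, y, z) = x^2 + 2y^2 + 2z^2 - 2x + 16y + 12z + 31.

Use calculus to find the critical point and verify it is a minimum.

f(x,y,z) = x^2 + 2y^2 + 2z^2 - 2x + 16y + 12z + 31
df/dx = 2x + (-2) = 0 => x = 1
df/dy = 4y + (16) = 0 => y = -4
df/dz = 4z + (12) = 0 => z = -3
f(1,-4,-3) = 1*(1)^2 + 2*(-4)^2 + 2*(-3)^2 + -2*(1) + 16*(-4) + 12*(-3) + 31 = -20
Hessian is diagonal with entries 2, 4, 4 > 0, confirmed minimum.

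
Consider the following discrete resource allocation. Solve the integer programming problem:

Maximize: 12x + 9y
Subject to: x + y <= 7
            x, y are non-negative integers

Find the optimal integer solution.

Objective: 12x + 9y, constraint: x + y <= 7
Coefficient of x is 12 >= coefficient of y is 9, so allocate the entire budget to x.
Optimal: x = 7, y = 0, value = 84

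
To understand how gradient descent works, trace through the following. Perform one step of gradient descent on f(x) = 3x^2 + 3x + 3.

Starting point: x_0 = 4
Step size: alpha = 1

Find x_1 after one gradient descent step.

f(x) = 3x^2 + 3x + 3
f'(x) = 6x + 3
f'(4) = 6*4 + (3) = 27
x_1 = x_0 - alpha * f'(x_0) = 4 - 1 * 27 = -23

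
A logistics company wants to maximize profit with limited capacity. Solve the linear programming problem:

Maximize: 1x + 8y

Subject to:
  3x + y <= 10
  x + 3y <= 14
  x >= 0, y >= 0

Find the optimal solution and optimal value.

Feasible vertices: (0, 0), (0, 14/3), (2, 4), (10/3, 0)
Objective 1x + 8y at each:
  (0, 0): 0
  (0, 14/3): 112/3
  (2, 4): 34
  (10/3, 0): 10/3
Maximum is 112/3 at (0, 14/3).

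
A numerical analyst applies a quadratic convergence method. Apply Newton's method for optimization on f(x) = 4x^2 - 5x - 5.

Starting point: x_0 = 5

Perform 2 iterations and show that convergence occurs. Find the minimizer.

f(x) = 4x^2 - 5x - 5, f'(x) = 8x + (-5), f''(x) = 8
Step 1: f'(5) = 35, x_1 = 5 - 35/8 = 5/8
Step 2: f'(5/8) = 0, x_2 = 5/8 (converged)
Newton's method converges in 1 step for quadratics.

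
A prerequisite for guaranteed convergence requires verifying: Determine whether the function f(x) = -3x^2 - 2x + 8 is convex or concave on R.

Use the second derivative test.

f(x) = -3x^2 - 2x + 8
f'(x) = -6x - 2
f''(x) = -6
Since f''(x) = -6 < 0 for all x, f is concave on R.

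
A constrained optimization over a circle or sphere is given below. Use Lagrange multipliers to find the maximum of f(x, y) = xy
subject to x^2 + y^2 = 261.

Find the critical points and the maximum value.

Lagrange conditions: y = 2*lambda*x and x = 2*lambda*y
If x = 0 then y = 0, violating the constraint, so x, y != 0.
Dividing: y/x = x/y => x^2 = y^2 => y = x or y = -x
Constraint: 2x^2 = 261 => x^2 = 261/2 => x = +/-sqrt(261/2)
Critical points: (sqrt(261/2), sqrt(261/2)), (-sqrt(261/2), -sqrt(261/2)), (sqrt(261/2), -sqrt(261/2)), (-sqrt(261/2), sqrt(261/2))
  y = x:  xy = x^2 = 261/2  at (sqrt(261/2), sqrt(261/2)) and (-sqrt(261/2), -sqrt(261/2))
  y = -x: xy = -x^2 = -261/2 at (sqrt(261/2), -sqrt(261/2)) and (-sqrt(261/2), sqrt(261/2))
Maximum xy = 261/2 at (sqrt(261/2), sqrt(261/2)) and (-sqrt(261/2), -sqrt(261/2))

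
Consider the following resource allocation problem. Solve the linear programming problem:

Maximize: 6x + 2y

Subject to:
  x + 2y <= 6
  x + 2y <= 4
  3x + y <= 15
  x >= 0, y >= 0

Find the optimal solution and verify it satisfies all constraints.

Feasible vertices: (0, 0), (0, 2), (4, 0)
Objective 6x + 2y at each vertex:
  (0, 0): 0
  (0, 2): 4
  (4, 0): 24
Maximum is 24 at (4, 0).
Verify constraints at (x, y) = (4, 0):
  1*4 + 2*0 = 4 <= 6
  1*4 + 2*0 = 4 <= 4 (active)
  3*4 + 1*0 = 12 <= 15
  x = 4 >= 0, y = 0 >= 0. All constraints satisfied.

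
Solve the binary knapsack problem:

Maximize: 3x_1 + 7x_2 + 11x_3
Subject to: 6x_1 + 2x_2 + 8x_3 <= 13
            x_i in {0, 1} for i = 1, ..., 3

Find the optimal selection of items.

Items: item 1 (v=3, w=6), item 2 (v=7, w=2), item 3 (v=11, w=8)
Capacity: 13
Checking all 8 subsets (w = total weight, v = total value):
  {}: w = 0, v = 0
  {1}: w = 6, v = 3
  {2}: w = 2, v = 7
  {3}: w = 8, v = 11
  {1, 2}: w = 8, v = 10
  {1, 3}: w = 14 > 13, infeasible
  {2, 3}: w = 10, v = 18
  {1, 2, 3}: w = 16 > 13, infeasible
Best feasible subset: items [2, 3]
Total weight: 10 <= 13, total value: 18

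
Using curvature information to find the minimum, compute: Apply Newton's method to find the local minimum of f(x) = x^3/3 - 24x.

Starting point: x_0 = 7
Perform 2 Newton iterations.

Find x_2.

f(x) = x^3/3 - 24x
f'(x) = x^2 - 24, f''(x) = 2x
Newton update: x_{n+1} = x_n - (x_n^2 - 24)/(2*x_n)
Step 1: x_0 = 7, f'=25, f''=14, x_1 = 73/14
Step 2: x_1 = 73/14, f'=625/196, f''=73/7, x_2 = 10033/2044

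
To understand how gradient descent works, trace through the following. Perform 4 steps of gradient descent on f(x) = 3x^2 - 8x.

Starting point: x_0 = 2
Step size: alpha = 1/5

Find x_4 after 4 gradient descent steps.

f(x) = 3x^2 - 8x, f'(x) = 6x + (-8)
Step 1: f'(2) = 4, x_1 = 2 - 1/5 * 4 = 6/5
Step 2: f'(6/5) = -4/5, x_2 = 6/5 - 1/5 * -4/5 = 34/25
Step 3: f'(34/25) = 4/25, x_3 = 34/25 - 1/5 * 4/25 = 166/125
Step 4: f'(166/125) = -4/125, x_4 = 166/125 - 1/5 * -4/125 = 834/625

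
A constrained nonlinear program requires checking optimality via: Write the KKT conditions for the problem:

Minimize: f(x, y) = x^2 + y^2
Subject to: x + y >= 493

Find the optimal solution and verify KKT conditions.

KKT conditions for min x^2 + y^2 s.t. x + y >= 493:
Stationarity: 2x = mu, 2y = mu
So x = y = mu/2.
Complementary slackness: mu*(x + y - 493) = 0
Primal feasibility: x + y >= 493; dual feasibility: mu >= 0
If mu = 0 then x = y = 0, but 0 + 0 < 493 is infeasible, so the constraint is active.
Constraint active: x + y = 2*(mu/2) = 493 => mu = 493
x = y = 493/2, f = 243049/2
Verify: stationarity 2*(493/2) = 493 = mu; primal 493/2 + 493/2 = 493 >= 493; dual mu = 493 >= 0; complementary slackness 493*(493 - 493) = 0. All KKT conditions hold.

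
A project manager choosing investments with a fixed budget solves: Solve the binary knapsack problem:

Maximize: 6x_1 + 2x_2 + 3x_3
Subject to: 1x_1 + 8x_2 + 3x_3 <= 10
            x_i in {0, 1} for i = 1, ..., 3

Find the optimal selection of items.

Items: item 1 (v=6, w=1), item 2 (v=2, w=8), item 3 (v=3, w=3)
Capacity: 10
Checking all 8 subsets (w = total weight, v = total value):
  {}: w = 0, v = 0
  {1}: w = 1, v = 6
  {2}: w = 8, v = 2
  {3}: w = 3, v = 3
  {1, 2}: w = 9, v = 8
  {1, 3}: w = 4, v = 9
  {2, 3}: w = 11 > 10, infeasible
  {1, 2, 3}: w = 12 > 10, infeasible
Best feasible subset: items [1, 3]
Total weight: 4 <= 10, total value: 9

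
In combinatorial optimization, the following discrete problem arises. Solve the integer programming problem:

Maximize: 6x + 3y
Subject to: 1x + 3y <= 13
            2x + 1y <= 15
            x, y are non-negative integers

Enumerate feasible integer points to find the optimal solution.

Constraint 1: 1x + 3y <= 13
Constraint 2: 2x + 1y <= 15
Feasible x range (need y >= 0): 0 <= x <= min(13/1, 15/2) => x in {0, ..., 7}.
Enumerate feasible integer points row by row (the coefficient of y is 3 > 0, so for each x the largest feasible y gives the best value):
  x = 0: y <= min((13 - 1*0)/3, (15 - 2*0)/1) => y in {0, ..., 4}; best 6*0 + 3*4 = 12
  x = 1: y <= min((13 - 1*1)/3, (15 - 2*1)/1) => y in {0, ..., 4}; best 6*1 + 3*4 = 18
  x = 2: y <= min((13 - 1*2)/3, (15 - 2*2)/1) => y in {0, ..., 3}; best 6*2 + 3*3 = 21
  x = 3: y <= min((13 - 1*3)/3, (15 - 2*3)/1) => y in {0, ..., 3}; best 6*3 + 3*3 = 27
  x = 4: y <= min((13 - 1*4)/3, (15 - 2*4)/1) => y in {0, ..., 3}; best 6*4 + 3*3 = 33
  x = 5: y <= min((13 - 1*5)/3, (15 - 2*5)/1) => y in {0, ..., 2}; best 6*5 + 3*2 = 36
  x = 6: y <= min((13 - 1*6)/3, (15 - 2*6)/1) => y in {0, ..., 2}; best 6*6 + 3*2 = 42
  x = 7: y <= min((13 - 1*7)/3, (15 - 2*7)/1) => y in {0, ..., 1}; best 6*7 + 3*1 = 45
The maximum 6x + 3y = 45 is achieved at x = 7, y = 1.
Check: 1*7 + 3*1 = 10 <= 13 and 2*7 + 1*1 = 15 <= 15.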